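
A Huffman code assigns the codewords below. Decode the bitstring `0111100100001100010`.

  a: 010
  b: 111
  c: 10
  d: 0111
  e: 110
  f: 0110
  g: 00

dcagfgc

Read left to right; each codeword is recognised as soon as it completes (prefix code):
  0111→d | 10→c | 010→a | 00→g | 0110→f | 00→g | 10→c
Decoded message: dcagfgc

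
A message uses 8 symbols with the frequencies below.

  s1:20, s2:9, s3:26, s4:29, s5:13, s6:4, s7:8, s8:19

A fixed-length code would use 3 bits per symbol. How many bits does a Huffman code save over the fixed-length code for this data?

22

Fixed-length: 3 bits × 128 symbols = 384 bits.
Huffman merges:
combine s6(4), s7(8) → 12
combine s2(9), 12 → 21
combine s5(13), s8(19) → 32
combine s1(20), 21 → 41
combine s3(26), s4(29) → 55
combine 32, 41 → 73
combine 55, 73 → 128
Huffman total = 12 + 21 + 32 + 41 + 55 + 73 + 128 = 362 bits.
Saving = 384 − 362 = 22 bits.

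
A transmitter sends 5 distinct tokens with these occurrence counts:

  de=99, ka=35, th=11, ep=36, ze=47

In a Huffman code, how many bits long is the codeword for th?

4

Huffman merges, smallest pair first:
merge th(11) and ka(35): 46
merge ep(36) and 46: 82
merge ze(47) and 82: 129
merge de(99) and 129: 228
th sits 4 levels below the root, so its codeword is 4 bits.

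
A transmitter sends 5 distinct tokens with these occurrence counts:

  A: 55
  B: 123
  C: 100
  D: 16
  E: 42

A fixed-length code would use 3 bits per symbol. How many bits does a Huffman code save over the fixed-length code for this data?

Fixed-length: 3 bits × 336 symbols = 1008 bits.
Huffman merges:
combine D(16), E(42) → 58
combine A(55), 58 → 113
combine C(100), 113 → 213
combine B(123), 213 → 336
Huffman total = 58 + 113 + 213 + 336 = 720 bits.
Saving = 1008 − 720 = 288 bits.

288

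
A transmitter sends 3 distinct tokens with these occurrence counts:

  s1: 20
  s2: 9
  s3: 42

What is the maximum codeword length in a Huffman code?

Merge the two lowest-weight nodes at each step:
merge s2(9) and s1(20): 29
merge 29 and s3(42): 71
The rarest symbols sit at the bottom; the longest codeword is 2 bits.

2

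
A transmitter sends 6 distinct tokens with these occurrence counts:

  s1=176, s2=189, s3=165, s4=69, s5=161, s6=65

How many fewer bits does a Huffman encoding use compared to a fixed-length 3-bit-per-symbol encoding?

Fixed-length: 3 bits × 825 symbols = 2475 bits.
Huffman merges:
combine s6(65), s4(69) → 134
combine 134, s5(161) → 295
combine s3(165), s1(176) → 341
combine s2(189), 295 → 484
combine 341, 484 → 825
Huffman total = 134 + 295 + 341 + 484 + 825 = 2079 bits.
Saving = 2475 − 2079 = 396 bits.

396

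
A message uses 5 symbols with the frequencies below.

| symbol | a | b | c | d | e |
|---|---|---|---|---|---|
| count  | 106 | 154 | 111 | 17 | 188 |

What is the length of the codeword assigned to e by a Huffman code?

2

Huffman merges, smallest pair first:
merge d(17) and a(106): 123
merge c(111) and 123: 234
merge b(154) and e(188): 342
merge 234 and 342: 576
e sits 2 levels below the root, so its codeword is 2 bits.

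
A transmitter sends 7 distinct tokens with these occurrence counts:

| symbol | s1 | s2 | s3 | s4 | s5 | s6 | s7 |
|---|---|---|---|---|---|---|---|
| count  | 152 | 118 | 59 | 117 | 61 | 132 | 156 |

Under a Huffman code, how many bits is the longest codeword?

Merge the two lowest-weight nodes at each step:
combine s3(59), s5(61) → 120
combine s4(117), s2(118) → 235
combine 120, s6(132) → 252
combine s1(152), s7(156) → 308
combine 235, 252 → 487
combine 308, 487 → 795
The first pair merged (s3, s5) ends up deepest, at depth 4.

4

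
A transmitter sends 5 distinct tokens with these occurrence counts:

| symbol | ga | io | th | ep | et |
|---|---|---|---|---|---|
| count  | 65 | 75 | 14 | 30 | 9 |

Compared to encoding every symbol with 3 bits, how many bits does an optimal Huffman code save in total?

Fixed-length: 3 bits × 193 symbols = 579 bits.
Huffman merges:
et(9) + th(14) → 23
23 + ep(30) → 53
53 + ga(65) → 118
io(75) + 118 → 193
Huffman total = 23 + 53 + 118 + 193 = 387 bits.
Saving = 579 − 387 = 192 bits.

192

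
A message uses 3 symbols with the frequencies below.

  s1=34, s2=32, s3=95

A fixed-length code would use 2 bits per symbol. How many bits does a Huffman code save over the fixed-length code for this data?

95

Fixed-length: 2 bits × 161 symbols = 322 bits.
Huffman merges:
s2(32) + s1(34) → 66
66 + s3(95) → 161
Huffman total = 66 + 161 = 227 bits.
Saving = 322 − 227 = 95 bits.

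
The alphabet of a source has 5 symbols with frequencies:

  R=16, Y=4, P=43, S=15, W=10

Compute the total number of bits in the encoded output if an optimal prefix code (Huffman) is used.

Greedily combine the two least-frequent nodes:
Y(4) + W(10) → 14
14 + S(15) → 29
R(16) + 29 → 45
P(43) + 45 → 88
Each symbol's bit-cost is frequency × depth; summing gives 176 bits (equivalently 14 + 29 + 45 + 88).

176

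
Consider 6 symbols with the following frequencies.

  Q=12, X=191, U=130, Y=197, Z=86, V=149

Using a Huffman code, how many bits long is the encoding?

1856

Build the Huffman tree bottom-up:
Q(12) + Z(86) → 98
98 + U(130) → 228
V(149) + X(191) → 340
Y(197) + 228 → 425
340 + 425 → 765
Total encoded bits = sum of merged weights = 98 + 228 + 340 + 425 + 765 = 1856.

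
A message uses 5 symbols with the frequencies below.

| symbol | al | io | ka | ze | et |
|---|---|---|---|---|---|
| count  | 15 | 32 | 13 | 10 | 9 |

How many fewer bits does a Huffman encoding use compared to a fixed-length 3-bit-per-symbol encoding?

Fixed-length: 3 bits × 79 symbols = 237 bits.
Huffman merges:
et(9) + ze(10) → 19
ka(13) + al(15) → 28
19 + 28 → 47
io(32) + 47 → 79
Huffman total = 19 + 28 + 47 + 79 = 173 bits.
Saving = 237 − 173 = 64 bits.

64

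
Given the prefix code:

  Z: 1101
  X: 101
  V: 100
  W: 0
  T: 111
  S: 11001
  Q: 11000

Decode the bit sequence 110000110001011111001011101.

QWQXTVXZ

Read left to right; each codeword is recognised as soon as it completes (prefix code):
  11000→Q | 0→W | 11000→Q | 101→X | 111→T | 100→V | 101→X | 1101→Z
Decoded message: QWQXTVXZ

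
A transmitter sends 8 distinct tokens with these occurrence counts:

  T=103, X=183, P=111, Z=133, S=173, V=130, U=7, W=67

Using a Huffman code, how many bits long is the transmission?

Greedily combine the two least-frequent nodes:
combine U(7), W(67) → 74
combine 74, T(103) → 177
combine P(111), V(130) → 241
combine Z(133), S(173) → 306
combine 177, X(183) → 360
combine 241, 306 → 547
combine 360, 547 → 907
Each symbol's bit-cost is frequency × depth; summing gives 2612 bits (equivalently 74 + 177 + 241 + 306 + 360 + 547 + 907).

2612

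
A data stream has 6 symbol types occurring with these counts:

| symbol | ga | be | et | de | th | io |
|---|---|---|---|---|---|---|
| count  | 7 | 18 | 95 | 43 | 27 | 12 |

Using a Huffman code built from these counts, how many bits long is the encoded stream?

429

Merge the two smallest weights repeatedly:
ga(7) + io(12) → 19
be(18) + 19 → 37
th(27) + 37 → 64
de(43) + 64 → 107
et(95) + 107 → 202
The encoded length is the sum of every internal node's weight: 19 + 37 + 64 + 107 + 202 = 429 bits.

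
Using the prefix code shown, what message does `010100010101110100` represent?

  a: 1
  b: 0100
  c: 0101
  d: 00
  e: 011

cdceab

Read left to right; each codeword is recognised as soon as it completes (prefix code):
  0101→c | 00→d | 0101→c | 011→e | 1→a | 0100→b
Decoded message: cdceab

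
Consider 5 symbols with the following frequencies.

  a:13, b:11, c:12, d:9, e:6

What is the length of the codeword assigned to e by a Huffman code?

Huffman merges, smallest pair first:
merge e(6) and d(9): 15
merge b(11) and c(12): 23
merge a(13) and 15: 28
merge 23 and 28: 51
e sits 3 levels below the root, so its codeword is 3 bits.

3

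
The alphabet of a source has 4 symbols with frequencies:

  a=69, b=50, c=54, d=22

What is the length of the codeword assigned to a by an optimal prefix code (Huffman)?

2

Build the tree from the bottom:
combine d(22), b(50) → 72
combine c(54), a(69) → 123
combine 72, 123 → 195
a's leaf is at depth 2, giving a 2-bit codeword.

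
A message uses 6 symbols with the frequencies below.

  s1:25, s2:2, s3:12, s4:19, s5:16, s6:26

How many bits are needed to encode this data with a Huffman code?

Build the Huffman tree bottom-up:
combine s2(2), s3(12) → 14
combine 14, s5(16) → 30
combine s4(19), s1(25) → 44
combine s6(26), 30 → 56
combine 44, 56 → 100
Each symbol's bit-cost is frequency × depth; summing gives 244 bits (equivalently 14 + 30 + 44 + 56 + 100).

244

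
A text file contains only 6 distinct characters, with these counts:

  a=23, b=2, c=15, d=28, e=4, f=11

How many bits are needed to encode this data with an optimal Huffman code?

Build the Huffman tree bottom-up:
b(2) + e(4) → 6
6 + f(11) → 17
c(15) + 17 → 32
a(23) + d(28) → 51
32 + 51 → 83
Total encoded bits = sum of merged weights = 6 + 17 + 32 + 51 + 83 = 189.

189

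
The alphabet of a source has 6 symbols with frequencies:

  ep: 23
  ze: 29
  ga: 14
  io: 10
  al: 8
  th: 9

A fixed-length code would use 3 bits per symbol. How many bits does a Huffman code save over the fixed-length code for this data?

52

Fixed-length: 3 bits × 93 symbols = 279 bits.
Huffman merges:
merge al(8) and th(9): 17
merge io(10) and ga(14): 24
merge 17 and ep(23): 40
merge 24 and ze(29): 53
merge 40 and 53: 93
Huffman total = 17 + 24 + 40 + 53 + 93 = 227 bits.
Saving = 279 − 227 = 52 bits.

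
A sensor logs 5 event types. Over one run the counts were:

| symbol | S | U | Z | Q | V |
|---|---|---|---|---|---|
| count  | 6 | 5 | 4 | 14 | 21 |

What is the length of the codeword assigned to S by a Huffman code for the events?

3

Build the tree from the bottom:
combine Z(4), U(5) → 9
combine S(6), 9 → 15
combine Q(14), 15 → 29
combine V(21), 29 → 50
S's leaf is at depth 3, giving a 3-bit codeword.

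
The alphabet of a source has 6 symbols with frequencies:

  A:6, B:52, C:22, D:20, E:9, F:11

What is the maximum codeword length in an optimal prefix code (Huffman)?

Merge the two lowest-weight nodes at each step:
A(6) + E(9) → 15
F(11) + 15 → 26
D(20) + C(22) → 42
26 + 42 → 68
B(52) + 68 → 120
The rarest symbols sit at the bottom; the longest codeword is 4 bits.

4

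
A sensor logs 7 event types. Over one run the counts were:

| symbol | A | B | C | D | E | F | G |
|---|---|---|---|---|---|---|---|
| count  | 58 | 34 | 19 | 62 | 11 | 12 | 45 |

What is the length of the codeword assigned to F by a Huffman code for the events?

5

Repeatedly merge the two smallest:
merge E(11) and F(12): 23
merge C(19) and 23: 42
merge B(34) and 42: 76
merge G(45) and A(58): 103
merge D(62) and 76: 138
merge 103 and 138: 241
The subtree containing F is merged 5 times, so code length = 5.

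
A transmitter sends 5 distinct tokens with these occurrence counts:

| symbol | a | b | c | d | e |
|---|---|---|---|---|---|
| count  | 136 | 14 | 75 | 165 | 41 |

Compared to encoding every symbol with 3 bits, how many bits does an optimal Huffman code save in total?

Fixed-length: 3 bits × 431 symbols = 1293 bits.
Huffman merges:
merge b(14) and e(41): 55
merge 55 and c(75): 130
merge 130 and a(136): 266
merge d(165) and 266: 431
Huffman total = 55 + 130 + 266 + 431 = 882 bits.
Saving = 1293 − 882 = 411 bits.

411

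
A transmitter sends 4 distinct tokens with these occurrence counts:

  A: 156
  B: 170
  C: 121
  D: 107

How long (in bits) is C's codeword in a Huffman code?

2

Repeatedly merge the two smallest:
merge D(107) and C(121): 228
merge A(156) and B(170): 326
merge 228 and 326: 554
The subtree containing C is merged 2 times, so code length = 2.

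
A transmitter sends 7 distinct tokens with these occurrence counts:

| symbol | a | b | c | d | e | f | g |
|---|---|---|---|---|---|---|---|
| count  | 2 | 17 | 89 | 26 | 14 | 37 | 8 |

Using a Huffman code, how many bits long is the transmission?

435

Build the Huffman tree bottom-up:
combine a(2), g(8) → 10
combine 10, e(14) → 24
combine b(17), 24 → 41
combine d(26), f(37) → 63
combine 41, 63 → 104
combine c(89), 104 → 193
The encoded length is the sum of every internal node's weight: 10 + 24 + 41 + 63 + 104 + 193 = 435 bits.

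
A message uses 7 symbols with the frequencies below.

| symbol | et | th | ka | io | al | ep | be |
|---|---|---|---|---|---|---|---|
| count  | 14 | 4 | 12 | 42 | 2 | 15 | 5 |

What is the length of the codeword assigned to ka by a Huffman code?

3

Huffman merges, smallest pair first:
al(2) + th(4) → 6
be(5) + 6 → 11
11 + ka(12) → 23
et(14) + ep(15) → 29
23 + 29 → 52
io(42) + 52 → 94
ka's leaf is at depth 3, giving a 3-bit codeword.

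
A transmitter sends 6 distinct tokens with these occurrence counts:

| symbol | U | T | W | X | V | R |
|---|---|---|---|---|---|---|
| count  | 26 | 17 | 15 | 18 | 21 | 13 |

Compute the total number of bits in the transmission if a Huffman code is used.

283

Build the Huffman tree bottom-up:
merge R(13) and W(15): 28
merge T(17) and X(18): 35
merge V(21) and U(26): 47
merge 28 and 35: 63
merge 47 and 63: 110
Each symbol's bit-cost is frequency × depth; summing gives 283 bits (equivalently 28 + 35 + 47 + 63 + 110).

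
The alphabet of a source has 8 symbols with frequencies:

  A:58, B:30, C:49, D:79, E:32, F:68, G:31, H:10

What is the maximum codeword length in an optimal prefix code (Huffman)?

Merge the two lowest-weight nodes at each step:
merge H(10) and B(30): 40
merge G(31) and E(32): 63
merge 40 and C(49): 89
merge A(58) and 63: 121
merge F(68) and D(79): 147
merge 89 and 121: 210
merge 147 and 210: 357
The rarest symbols sit at the bottom; the longest codeword is 4 bits.

4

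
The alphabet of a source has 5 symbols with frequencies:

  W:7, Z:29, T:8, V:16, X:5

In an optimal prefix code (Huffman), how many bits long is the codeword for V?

Huffman merges, smallest pair first:
X(5) + W(7) → 12
T(8) + 12 → 20
V(16) + 20 → 36
Z(29) + 36 → 65
V's leaf is at depth 2, giving a 2-bit codeword.

2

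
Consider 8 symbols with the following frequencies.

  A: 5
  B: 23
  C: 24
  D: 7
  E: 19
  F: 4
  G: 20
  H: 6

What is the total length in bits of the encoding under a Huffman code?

Greedily combine the two least-frequent nodes:
combine F(4), A(5) → 9
combine H(6), D(7) → 13
combine 9, 13 → 22
combine E(19), G(20) → 39
combine 22, B(23) → 45
combine C(24), 39 → 63
combine 45, 63 → 108
Total encoded bits = sum of merged weights = 9 + 13 + 22 + 39 + 45 + 63 + 108 = 299.

299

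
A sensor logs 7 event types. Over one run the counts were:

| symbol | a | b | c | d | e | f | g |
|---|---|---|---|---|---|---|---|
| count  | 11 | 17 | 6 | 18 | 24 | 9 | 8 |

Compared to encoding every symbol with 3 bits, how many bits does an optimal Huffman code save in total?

28

Fixed-length: 3 bits × 93 symbols = 279 bits.
Huffman merges:
merge c(6) and g(8): 14
merge f(9) and a(11): 20
merge 14 and b(17): 31
merge d(18) and 20: 38
merge e(24) and 31: 55
merge 38 and 55: 93
Huffman total = 14 + 20 + 31 + 38 + 55 + 93 = 251 bits.
Saving = 279 − 251 = 28 bits.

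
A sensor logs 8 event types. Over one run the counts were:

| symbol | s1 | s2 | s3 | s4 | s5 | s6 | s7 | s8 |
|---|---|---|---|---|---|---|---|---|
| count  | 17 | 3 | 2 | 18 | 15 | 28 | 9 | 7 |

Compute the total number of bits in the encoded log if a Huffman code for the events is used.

Build the Huffman tree bottom-up:
merge s3(2) and s2(3): 5
merge 5 and s8(7): 12
merge s7(9) and 12: 21
merge s5(15) and s1(17): 32
merge s4(18) and 21: 39
merge s6(28) and 32: 60
merge 39 and 60: 99
The encoded length is the sum of every internal node's weight: 5 + 12 + 21 + 32 + 39 + 60 + 99 = 268 bits.

268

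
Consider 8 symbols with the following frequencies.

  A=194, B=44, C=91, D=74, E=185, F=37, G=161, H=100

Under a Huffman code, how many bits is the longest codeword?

5

Merge the two lowest-weight nodes at each step:
merge F(37) and B(44): 81
merge D(74) and 81: 155
merge C(91) and H(100): 191
merge 155 and G(161): 316
merge E(185) and 191: 376
merge A(194) and 316: 510
merge 376 and 510: 886
The rarest symbols sit at the bottom; the longest codeword is 5 bits.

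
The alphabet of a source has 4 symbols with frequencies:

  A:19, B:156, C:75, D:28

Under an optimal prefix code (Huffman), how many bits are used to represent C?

Huffman merges, smallest pair first:
A(19) + D(28) → 47
47 + C(75) → 122
122 + B(156) → 278
C sits 2 levels below the root, so its codeword is 2 bits.

2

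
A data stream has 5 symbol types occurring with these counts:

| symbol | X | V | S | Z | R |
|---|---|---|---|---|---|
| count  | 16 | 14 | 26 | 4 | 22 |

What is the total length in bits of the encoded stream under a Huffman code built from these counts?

182

Greedily combine the two least-frequent nodes:
Z(4) + V(14) → 18
X(16) + 18 → 34
R(22) + S(26) → 48
34 + 48 → 82
Each symbol's bit-cost is frequency × depth; summing gives 182 bits (equivalently 18 + 34 + 48 + 82).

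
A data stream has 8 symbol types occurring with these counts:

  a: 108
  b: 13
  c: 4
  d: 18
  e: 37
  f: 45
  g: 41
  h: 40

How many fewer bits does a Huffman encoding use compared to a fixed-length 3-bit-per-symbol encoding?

101

Fixed-length: 3 bits × 306 symbols = 918 bits.
Huffman merges:
combine c(4), b(13) → 17
combine 17, d(18) → 35
combine 35, e(37) → 72
combine h(40), g(41) → 81
combine f(45), 72 → 117
combine 81, a(108) → 189
combine 117, 189 → 306
Huffman total = 17 + 35 + 72 + 81 + 117 + 189 + 306 = 817 bits.
Saving = 918 − 817 = 101 bits.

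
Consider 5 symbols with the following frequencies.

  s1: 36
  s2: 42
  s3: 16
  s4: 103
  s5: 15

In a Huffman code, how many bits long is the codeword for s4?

1

Huffman merges, smallest pair first:
s5(15) + s3(16) → 31
31 + s1(36) → 67
s2(42) + 67 → 109
s4(103) + 109 → 212
s4 is a child of the root — depth 1, so its codeword is a single bit.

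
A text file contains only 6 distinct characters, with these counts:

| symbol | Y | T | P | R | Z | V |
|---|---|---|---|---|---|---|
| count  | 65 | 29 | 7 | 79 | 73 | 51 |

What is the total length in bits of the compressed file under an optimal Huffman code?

Greedily combine the two least-frequent nodes:
combine P(7), T(29) → 36
combine 36, V(51) → 87
combine Y(65), Z(73) → 138
combine R(79), 87 → 166
combine 138, 166 → 304
Total encoded bits = sum of merged weights = 36 + 87 + 138 + 166 + 304 = 731.

731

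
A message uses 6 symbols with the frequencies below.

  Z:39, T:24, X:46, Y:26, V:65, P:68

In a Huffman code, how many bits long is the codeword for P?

Huffman merges, smallest pair first:
merge T(24) and Y(26): 50
merge Z(39) and X(46): 85
merge 50 and V(65): 115
merge P(68) and 85: 153
merge 115 and 153: 268
P's leaf is at depth 2, giving a 2-bit codeword.

2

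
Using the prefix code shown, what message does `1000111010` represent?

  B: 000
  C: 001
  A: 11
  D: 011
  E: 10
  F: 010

Read left to right; each codeword is recognised as soon as it completes (prefix code):
  10→E | 001→C | 11→A | 010→F
Decoded message: ECAF

ECAF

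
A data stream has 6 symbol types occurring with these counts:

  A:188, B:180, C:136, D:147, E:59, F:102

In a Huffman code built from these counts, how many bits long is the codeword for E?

3

Repeatedly merge the two smallest:
E(59) + F(102) → 161
C(136) + D(147) → 283
161 + B(180) → 341
A(188) + 283 → 471
341 + 471 → 812
E's leaf is at depth 3, giving a 3-bit codeword.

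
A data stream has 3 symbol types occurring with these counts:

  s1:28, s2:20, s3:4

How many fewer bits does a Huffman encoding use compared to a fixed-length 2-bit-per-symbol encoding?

28

Fixed-length: 2 bits × 52 symbols = 104 bits.
Huffman merges:
merge s3(4) and s2(20): 24
merge 24 and s1(28): 52
Huffman total = 24 + 52 = 76 bits.
Saving = 104 − 76 = 28 bits.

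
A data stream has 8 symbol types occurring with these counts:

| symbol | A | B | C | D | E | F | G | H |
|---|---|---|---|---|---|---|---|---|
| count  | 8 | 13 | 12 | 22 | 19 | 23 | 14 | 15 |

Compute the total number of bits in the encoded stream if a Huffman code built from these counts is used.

Merge the two smallest weights repeatedly:
combine A(8), C(12) → 20
combine B(13), G(14) → 27
combine H(15), E(19) → 34
combine 20, D(22) → 42
combine F(23), 27 → 50
combine 34, 42 → 76
combine 50, 76 → 126
The encoded length is the sum of every internal node's weight: 20 + 27 + 34 + 42 + 50 + 76 + 126 = 375 bits.

375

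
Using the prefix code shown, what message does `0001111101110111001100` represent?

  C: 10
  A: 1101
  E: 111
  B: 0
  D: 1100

Read left to right; each codeword is recognised as soon as it completes (prefix code):
  0→B | 0→B | 0→B | 111→E | 1101→A | 1101→A | 1100→D | 1100→D
Decoded message: BBBEAADD

BBBEAADD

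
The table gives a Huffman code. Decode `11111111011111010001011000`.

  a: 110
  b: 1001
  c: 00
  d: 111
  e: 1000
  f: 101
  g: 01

ddadaefe

Read left to right; each codeword is recognised as soon as it completes (prefix code):
  111→d | 111→d | 110→a | 111→d | 110→a | 1000→e | 101→f | 1000→e
Decoded message: ddadaefe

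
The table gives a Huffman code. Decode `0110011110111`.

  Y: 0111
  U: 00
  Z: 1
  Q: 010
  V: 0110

Read left to right; each codeword is recognised as soon as it completes (prefix code):
  0110→V | 0111→Y | 1→Z | 0111→Y
Decoded message: VYZY

VYZY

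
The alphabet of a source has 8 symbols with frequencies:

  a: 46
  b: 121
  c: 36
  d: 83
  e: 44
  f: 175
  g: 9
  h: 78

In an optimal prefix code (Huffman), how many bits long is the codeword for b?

Huffman merges, smallest pair first:
combine g(9), c(36) → 45
combine e(44), 45 → 89
combine a(46), h(78) → 124
combine d(83), 89 → 172
combine b(121), 124 → 245
combine 172, f(175) → 347
combine 245, 347 → 592
The subtree containing b is merged 2 times, so code length = 2.

2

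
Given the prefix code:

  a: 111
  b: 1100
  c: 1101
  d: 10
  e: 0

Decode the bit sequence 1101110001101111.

cbeca

Read left to right; each codeword is recognised as soon as it completes (prefix code):
  1101→c | 1100→b | 0→e | 1101→c | 111→a
Decoded message: cbeca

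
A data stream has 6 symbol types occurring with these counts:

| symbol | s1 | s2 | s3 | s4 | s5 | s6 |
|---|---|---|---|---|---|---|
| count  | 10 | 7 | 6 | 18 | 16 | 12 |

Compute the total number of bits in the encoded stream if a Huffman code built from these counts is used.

Greedily combine the two least-frequent nodes:
merge s3(6) and s2(7): 13
merge s1(10) and s6(12): 22
merge 13 and s5(16): 29
merge s4(18) and 22: 40
merge 29 and 40: 69
Total encoded bits = sum of merged weights = 13 + 22 + 29 + 40 + 69 = 173.

173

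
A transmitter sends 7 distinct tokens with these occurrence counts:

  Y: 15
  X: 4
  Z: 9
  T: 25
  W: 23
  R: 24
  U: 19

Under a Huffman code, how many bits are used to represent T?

Repeatedly merge the two smallest:
merge X(4) and Z(9): 13
merge 13 and Y(15): 28
merge U(19) and W(23): 42
merge R(24) and T(25): 49
merge 28 and 42: 70
merge 49 and 70: 119
The subtree containing T is merged 2 times, so code length = 2.

2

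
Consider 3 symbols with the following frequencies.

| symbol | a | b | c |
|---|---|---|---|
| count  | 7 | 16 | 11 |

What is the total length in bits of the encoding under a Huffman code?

52

Merge the two smallest weights repeatedly:
a(7) + c(11) → 18
b(16) + 18 → 34
Total encoded bits = sum of merged weights = 18 + 34 = 52.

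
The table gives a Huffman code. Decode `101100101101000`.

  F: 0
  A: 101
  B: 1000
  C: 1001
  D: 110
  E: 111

Read left to right; each codeword is recognised as soon as it completes (prefix code):
  101→A | 1001→C | 0→F | 110→D | 1000→B
Decoded message: ACFDB

ACFDB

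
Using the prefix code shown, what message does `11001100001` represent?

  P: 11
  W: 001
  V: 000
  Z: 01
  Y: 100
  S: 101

PWYW

Read left to right; each codeword is recognised as soon as it completes (prefix code):
  11→P | 001→W | 100→Y | 001→W
Decoded message: PWYW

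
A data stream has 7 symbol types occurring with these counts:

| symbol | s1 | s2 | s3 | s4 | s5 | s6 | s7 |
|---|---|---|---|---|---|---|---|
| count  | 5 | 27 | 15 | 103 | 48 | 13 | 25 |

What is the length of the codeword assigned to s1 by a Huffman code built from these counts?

5

Build the tree from the bottom:
merge s1(5) and s6(13): 18
merge s3(15) and 18: 33
merge s7(25) and s2(27): 52
merge 33 and s5(48): 81
merge 52 and 81: 133
merge s4(103) and 133: 236
The subtree containing s1 is merged 5 times, so code length = 5.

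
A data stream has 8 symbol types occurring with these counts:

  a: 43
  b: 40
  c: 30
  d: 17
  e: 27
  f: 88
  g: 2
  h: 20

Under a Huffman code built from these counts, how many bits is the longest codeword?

5

Merge the two lowest-weight nodes at each step:
g(2) + d(17) → 19
19 + h(20) → 39
e(27) + c(30) → 57
39 + b(40) → 79
a(43) + 57 → 100
79 + f(88) → 167
100 + 167 → 267
The first pair merged (g, d) ends up deepest, at depth 5.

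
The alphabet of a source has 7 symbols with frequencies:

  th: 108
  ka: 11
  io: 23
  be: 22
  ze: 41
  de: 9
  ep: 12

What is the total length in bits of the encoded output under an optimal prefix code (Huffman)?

514

Merge the two smallest weights repeatedly:
merge de(9) and ka(11): 20
merge ep(12) and 20: 32
merge be(22) and io(23): 45
merge 32 and ze(41): 73
merge 45 and 73: 118
merge th(108) and 118: 226
Total encoded bits = sum of merged weights = 20 + 32 + 45 + 73 + 118 + 226 = 514.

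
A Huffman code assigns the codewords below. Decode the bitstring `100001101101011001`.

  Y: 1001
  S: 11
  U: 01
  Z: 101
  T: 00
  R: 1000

RUZZUY

Read left to right; each codeword is recognised as soon as it completes (prefix code):
  1000→R | 01→U | 101→Z | 101→Z | 01→U | 1001→Y
Decoded message: RUZZUY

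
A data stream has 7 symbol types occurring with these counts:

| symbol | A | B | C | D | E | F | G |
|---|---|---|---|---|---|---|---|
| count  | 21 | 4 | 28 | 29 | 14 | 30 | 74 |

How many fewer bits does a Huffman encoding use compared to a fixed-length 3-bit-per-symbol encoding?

91

Fixed-length: 3 bits × 200 symbols = 600 bits.
Huffman merges:
B(4) + E(14) → 18
18 + A(21) → 39
C(28) + D(29) → 57
F(30) + 39 → 69
57 + 69 → 126
G(74) + 126 → 200
Huffman total = 18 + 39 + 57 + 69 + 126 + 200 = 509 bits.
Saving = 600 − 509 = 91 bits.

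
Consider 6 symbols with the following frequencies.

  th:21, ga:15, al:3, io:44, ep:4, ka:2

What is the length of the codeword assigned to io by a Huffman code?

Repeatedly merge the two smallest:
merge ka(2) and al(3): 5
merge ep(4) and 5: 9
merge 9 and ga(15): 24
merge th(21) and 24: 45
merge io(44) and 45: 89
io is a child of the root — depth 1, so its codeword is a single bit.

1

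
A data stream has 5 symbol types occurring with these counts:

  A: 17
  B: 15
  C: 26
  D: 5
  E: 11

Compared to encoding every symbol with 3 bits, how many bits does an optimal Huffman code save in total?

58

Fixed-length: 3 bits × 74 symbols = 222 bits.
Huffman merges:
combine D(5), E(11) → 16
combine B(15), 16 → 31
combine A(17), C(26) → 43
combine 31, 43 → 74
Huffman total = 16 + 31 + 43 + 74 = 164 bits.
Saving = 222 − 164 = 58 bits.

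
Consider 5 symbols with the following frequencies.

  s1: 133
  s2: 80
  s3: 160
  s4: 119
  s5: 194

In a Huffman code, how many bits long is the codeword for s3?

2

Huffman merges, smallest pair first:
merge s2(80) and s4(119): 199
merge s1(133) and s3(160): 293
merge s5(194) and 199: 393
merge 293 and 393: 686
s3 sits 2 levels below the root, so its codeword is 2 bits.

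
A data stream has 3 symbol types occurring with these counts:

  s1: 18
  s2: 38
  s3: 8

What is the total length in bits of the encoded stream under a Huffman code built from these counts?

Build the Huffman tree bottom-up:
combine s3(8), s1(18) → 26
combine 26, s2(38) → 64
Total encoded bits = sum of merged weights = 26 + 64 = 90.

90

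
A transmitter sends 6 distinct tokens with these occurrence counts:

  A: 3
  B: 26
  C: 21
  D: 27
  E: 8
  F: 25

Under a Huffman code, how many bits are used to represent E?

4

Huffman merges, smallest pair first:
A(3) + E(8) → 11
11 + C(21) → 32
F(25) + B(26) → 51
D(27) + 32 → 59
51 + 59 → 110
E's leaf is at depth 4, giving a 4-bit codeword.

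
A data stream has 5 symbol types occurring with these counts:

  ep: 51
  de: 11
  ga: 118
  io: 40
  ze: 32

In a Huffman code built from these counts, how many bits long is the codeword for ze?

4

Huffman merges, smallest pair first:
de(11) + ze(32) → 43
io(40) + 43 → 83
ep(51) + 83 → 134
ga(118) + 134 → 252
ze's leaf is at depth 4, giving a 4-bit codeword.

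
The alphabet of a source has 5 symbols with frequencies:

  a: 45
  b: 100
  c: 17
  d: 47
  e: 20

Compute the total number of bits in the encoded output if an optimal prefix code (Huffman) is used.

Build the Huffman tree bottom-up:
merge c(17) and e(20): 37
merge 37 and a(45): 82
merge d(47) and 82: 129
merge b(100) and 129: 229
Each symbol's bit-cost is frequency × depth; summing gives 477 bits (equivalently 37 + 82 + 129 + 229).

477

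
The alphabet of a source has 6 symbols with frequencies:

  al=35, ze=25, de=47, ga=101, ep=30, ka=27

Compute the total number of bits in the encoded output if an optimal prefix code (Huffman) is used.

645

Greedily combine the two least-frequent nodes:
combine ze(25), ka(27) → 52
combine ep(30), al(35) → 65
combine de(47), 52 → 99
combine 65, 99 → 164
combine ga(101), 164 → 265
Total encoded bits = sum of merged weights = 52 + 65 + 99 + 164 + 265 = 645.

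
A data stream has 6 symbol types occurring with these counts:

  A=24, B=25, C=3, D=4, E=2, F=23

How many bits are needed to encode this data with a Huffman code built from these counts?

Greedily combine the two least-frequent nodes:
combine E(2), C(3) → 5
combine D(4), 5 → 9
combine 9, F(23) → 32
combine A(24), B(25) → 49
combine 32, 49 → 81
The encoded length is the sum of every internal node's weight: 5 + 9 + 32 + 49 + 81 = 176 bits.

176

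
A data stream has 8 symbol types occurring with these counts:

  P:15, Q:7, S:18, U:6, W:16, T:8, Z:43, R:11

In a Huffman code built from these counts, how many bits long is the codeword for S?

Build the tree from the bottom:
combine U(6), Q(7) → 13
combine T(8), R(11) → 19
combine 13, P(15) → 28
combine W(16), S(18) → 34
combine 19, 28 → 47
combine 34, Z(43) → 77
combine 47, 77 → 124
The subtree containing S is merged 3 times, so code length = 3.

3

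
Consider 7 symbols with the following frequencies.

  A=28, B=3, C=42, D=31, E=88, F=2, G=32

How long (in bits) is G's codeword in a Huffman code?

3

Huffman merges, smallest pair first:
merge F(2) and B(3): 5
merge 5 and A(28): 33
merge D(31) and G(32): 63
merge 33 and C(42): 75
merge 63 and 75: 138
merge E(88) and 138: 226
G's leaf is at depth 3, giving a 3-bit codeword.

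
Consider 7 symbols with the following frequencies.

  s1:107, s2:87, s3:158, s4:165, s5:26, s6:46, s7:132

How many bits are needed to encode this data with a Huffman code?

Greedily combine the two least-frequent nodes:
merge s5(26) and s6(46): 72
merge 72 and s2(87): 159
merge s1(107) and s7(132): 239
merge s3(158) and 159: 317
merge s4(165) and 239: 404
merge 317 and 404: 721
The encoded length is the sum of every internal node's weight: 72 + 159 + 239 + 317 + 404 + 721 = 1912 bits.

1912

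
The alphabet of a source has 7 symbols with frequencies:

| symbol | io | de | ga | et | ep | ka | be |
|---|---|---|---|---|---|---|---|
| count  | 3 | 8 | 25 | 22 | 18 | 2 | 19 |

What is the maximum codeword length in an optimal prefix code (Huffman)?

Merge the two lowest-weight nodes at each step:
merge ka(2) and io(3): 5
merge 5 and de(8): 13
merge 13 and ep(18): 31
merge be(19) and et(22): 41
merge ga(25) and 31: 56
merge 41 and 56: 97
The rarest symbols sit at the bottom; the longest codeword is 5 bits.

5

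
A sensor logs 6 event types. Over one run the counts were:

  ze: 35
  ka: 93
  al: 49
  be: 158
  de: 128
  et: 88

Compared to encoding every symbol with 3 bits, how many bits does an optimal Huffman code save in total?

Fixed-length: 3 bits × 551 symbols = 1653 bits.
Huffman merges:
combine ze(35), al(49) → 84
combine 84, et(88) → 172
combine ka(93), de(128) → 221
combine be(158), 172 → 330
combine 221, 330 → 551
Huffman total = 84 + 172 + 221 + 330 + 551 = 1358 bits.
Saving = 1653 − 1358 = 295 bits.

295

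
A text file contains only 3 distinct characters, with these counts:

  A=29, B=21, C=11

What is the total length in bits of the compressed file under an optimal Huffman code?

Build the Huffman tree bottom-up:
combine C(11), B(21) → 32
combine A(29), 32 → 61
The encoded length is the sum of every internal node's weight: 32 + 61 = 93 bits.

93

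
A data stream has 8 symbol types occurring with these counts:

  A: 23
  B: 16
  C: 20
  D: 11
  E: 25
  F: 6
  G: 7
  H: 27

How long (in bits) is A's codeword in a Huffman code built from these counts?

Repeatedly merge the two smallest:
combine F(6), G(7) → 13
combine D(11), 13 → 24
combine B(16), C(20) → 36
combine A(23), 24 → 47
combine E(25), H(27) → 52
combine 36, 47 → 83
combine 52, 83 → 135
A's leaf is at depth 3, giving a 3-bit codeword.

3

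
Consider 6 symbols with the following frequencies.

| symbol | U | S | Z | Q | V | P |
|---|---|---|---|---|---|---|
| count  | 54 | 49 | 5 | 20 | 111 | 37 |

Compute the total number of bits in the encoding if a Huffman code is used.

Build the Huffman tree bottom-up:
combine Z(5), Q(20) → 25
combine 25, P(37) → 62
combine S(49), U(54) → 103
combine 62, 103 → 165
combine V(111), 165 → 276
The encoded length is the sum of every internal node's weight: 25 + 62 + 103 + 165 + 276 = 631 bits.

631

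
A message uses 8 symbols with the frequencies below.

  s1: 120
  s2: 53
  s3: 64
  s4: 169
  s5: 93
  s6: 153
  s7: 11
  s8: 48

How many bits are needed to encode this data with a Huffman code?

Build the Huffman tree bottom-up:
s7(11) + s8(48) → 59
s2(53) + 59 → 112
s3(64) + s5(93) → 157
112 + s1(120) → 232
s6(153) + 157 → 310
s4(169) + 232 → 401
310 + 401 → 711
Total encoded bits = sum of merged weights = 59 + 112 + 157 + 232 + 310 + 401 + 711 = 1982.

1982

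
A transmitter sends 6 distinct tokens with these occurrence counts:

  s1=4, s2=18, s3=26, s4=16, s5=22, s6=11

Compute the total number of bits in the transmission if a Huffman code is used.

Build the Huffman tree bottom-up:
combine s1(4), s6(11) → 15
combine 15, s4(16) → 31
combine s2(18), s5(22) → 40
combine s3(26), 31 → 57
combine 40, 57 → 97
Total encoded bits = sum of merged weights = 15 + 31 + 40 + 57 + 97 = 240.

240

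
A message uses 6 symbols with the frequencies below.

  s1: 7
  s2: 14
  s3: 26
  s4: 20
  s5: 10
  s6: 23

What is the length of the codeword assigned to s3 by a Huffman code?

Repeatedly merge the two smallest:
s1(7) + s5(10) → 17
s2(14) + 17 → 31
s4(20) + s6(23) → 43
s3(26) + 31 → 57
43 + 57 → 100
s3 sits 2 levels below the root, so its codeword is 2 bits.

2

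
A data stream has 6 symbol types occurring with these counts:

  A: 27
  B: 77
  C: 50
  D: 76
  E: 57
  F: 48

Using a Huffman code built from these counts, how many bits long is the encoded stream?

852

Merge the two smallest weights repeatedly:
combine A(27), F(48) → 75
combine C(50), E(57) → 107
combine 75, D(76) → 151
combine B(77), 107 → 184
combine 151, 184 → 335
The encoded length is the sum of every internal node's weight: 75 + 107 + 151 + 184 + 335 = 852 bits.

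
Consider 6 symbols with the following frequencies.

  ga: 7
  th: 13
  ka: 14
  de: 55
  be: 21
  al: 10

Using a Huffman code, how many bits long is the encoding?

267

Merge the two smallest weights repeatedly:
combine ga(7), al(10) → 17
combine th(13), ka(14) → 27
combine 17, be(21) → 38
combine 27, 38 → 65
combine de(55), 65 → 120
Total encoded bits = sum of merged weights = 17 + 27 + 38 + 65 + 120 = 267.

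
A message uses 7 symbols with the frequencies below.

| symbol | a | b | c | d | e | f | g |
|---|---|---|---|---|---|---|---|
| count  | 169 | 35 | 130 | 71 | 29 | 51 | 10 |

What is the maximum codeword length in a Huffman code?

4

Merge the two lowest-weight nodes at each step:
g(10) + e(29) → 39
b(35) + 39 → 74
f(51) + d(71) → 122
74 + 122 → 196
c(130) + a(169) → 299
196 + 299 → 495
The first pair merged (g, e) ends up deepest, at depth 4.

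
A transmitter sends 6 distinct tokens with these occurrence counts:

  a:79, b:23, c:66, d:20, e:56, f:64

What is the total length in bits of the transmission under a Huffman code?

Merge the two smallest weights repeatedly:
combine d(20), b(23) → 43
combine 43, e(56) → 99
combine f(64), c(66) → 130
combine a(79), 99 → 178
combine 130, 178 → 308
The encoded length is the sum of every internal node's weight: 43 + 99 + 130 + 178 + 308 = 758 bits.

758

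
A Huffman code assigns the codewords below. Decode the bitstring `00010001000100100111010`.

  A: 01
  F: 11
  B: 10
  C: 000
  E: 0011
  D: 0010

Read left to right; each codeword is recognised as soon as it completes (prefix code):
  000→C | 10→B | 0010→D | 0010→D | 01→A | 0011→E | 10→B | 10→B
Decoded message: CBDDAEBB

CBDDAEBB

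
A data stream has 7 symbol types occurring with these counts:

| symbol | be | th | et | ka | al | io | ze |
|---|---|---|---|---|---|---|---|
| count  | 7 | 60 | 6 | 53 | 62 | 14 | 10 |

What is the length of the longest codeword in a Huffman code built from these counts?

5

Merge the two lowest-weight nodes at each step:
et(6) + be(7) → 13
ze(10) + 13 → 23
io(14) + 23 → 37
37 + ka(53) → 90
th(60) + al(62) → 122
90 + 122 → 212
Maximum depth reached is 5.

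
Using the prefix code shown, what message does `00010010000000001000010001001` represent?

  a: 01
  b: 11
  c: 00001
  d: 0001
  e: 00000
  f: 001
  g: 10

Read left to right; each codeword is recognised as soon as it completes (prefix code):
  0001→d | 001→f | 00000→e | 00001→c | 00001→c | 0001→d | 001→f
Decoded message: dfeccdf

dfeccdf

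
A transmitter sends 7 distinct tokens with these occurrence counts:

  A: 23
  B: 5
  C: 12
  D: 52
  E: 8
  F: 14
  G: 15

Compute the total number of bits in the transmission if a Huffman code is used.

321

Build the Huffman tree bottom-up:
B(5) + E(8) → 13
C(12) + 13 → 25
F(14) + G(15) → 29
A(23) + 25 → 48
29 + 48 → 77
D(52) + 77 → 129
Each symbol's bit-cost is frequency × depth; summing gives 321 bits (equivalently 13 + 25 + 29 + 48 + 77 + 129).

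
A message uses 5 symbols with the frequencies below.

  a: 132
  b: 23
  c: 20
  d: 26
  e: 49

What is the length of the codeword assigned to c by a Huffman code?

4

Build the tree from the bottom:
merge c(20) and b(23): 43
merge d(26) and 43: 69
merge e(49) and 69: 118
merge 118 and a(132): 250
The subtree containing c is merged 4 times, so code length = 4.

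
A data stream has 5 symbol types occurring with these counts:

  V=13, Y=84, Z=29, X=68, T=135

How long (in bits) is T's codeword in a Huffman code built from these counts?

1

Repeatedly merge the two smallest:
V(13) + Z(29) → 42
42 + X(68) → 110
Y(84) + 110 → 194
T(135) + 194 → 329
T sits one level below the root: a 1-bit codeword.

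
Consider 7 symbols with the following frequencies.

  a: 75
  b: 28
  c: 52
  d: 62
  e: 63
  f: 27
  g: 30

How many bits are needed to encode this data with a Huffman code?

Build the Huffman tree bottom-up:
merge f(27) and b(28): 55
merge g(30) and c(52): 82
merge 55 and d(62): 117
merge e(63) and a(75): 138
merge 82 and 117: 199
merge 138 and 199: 337
The encoded length is the sum of every internal node's weight: 55 + 82 + 117 + 138 + 199 + 337 = 928 bits.

928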